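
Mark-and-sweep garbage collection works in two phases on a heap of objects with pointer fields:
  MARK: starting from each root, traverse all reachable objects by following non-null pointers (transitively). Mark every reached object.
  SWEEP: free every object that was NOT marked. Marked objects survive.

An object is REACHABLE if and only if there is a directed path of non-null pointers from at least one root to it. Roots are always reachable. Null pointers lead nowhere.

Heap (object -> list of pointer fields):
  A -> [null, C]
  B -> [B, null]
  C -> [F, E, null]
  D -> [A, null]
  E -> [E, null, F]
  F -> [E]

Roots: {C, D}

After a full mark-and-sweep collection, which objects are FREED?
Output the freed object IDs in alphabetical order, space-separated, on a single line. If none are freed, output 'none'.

Roots: C D
Mark C: refs=F E null, marked=C
Mark D: refs=A null, marked=C D
Mark F: refs=E, marked=C D F
Mark E: refs=E null F, marked=C D E F
Mark A: refs=null C, marked=A C D E F
Unmarked (collected): B

Answer: B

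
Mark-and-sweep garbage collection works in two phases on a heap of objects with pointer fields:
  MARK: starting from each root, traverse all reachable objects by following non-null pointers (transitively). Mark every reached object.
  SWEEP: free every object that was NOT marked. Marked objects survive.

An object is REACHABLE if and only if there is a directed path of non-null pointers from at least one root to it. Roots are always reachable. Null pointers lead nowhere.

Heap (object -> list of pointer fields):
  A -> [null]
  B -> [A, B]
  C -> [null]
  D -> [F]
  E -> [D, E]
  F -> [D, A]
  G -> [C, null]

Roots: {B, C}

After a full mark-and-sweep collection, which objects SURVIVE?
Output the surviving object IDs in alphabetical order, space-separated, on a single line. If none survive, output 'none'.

Roots: B C
Mark B: refs=A B, marked=B
Mark C: refs=null, marked=B C
Mark A: refs=null, marked=A B C
Unmarked (collected): D E F G

Answer: A B C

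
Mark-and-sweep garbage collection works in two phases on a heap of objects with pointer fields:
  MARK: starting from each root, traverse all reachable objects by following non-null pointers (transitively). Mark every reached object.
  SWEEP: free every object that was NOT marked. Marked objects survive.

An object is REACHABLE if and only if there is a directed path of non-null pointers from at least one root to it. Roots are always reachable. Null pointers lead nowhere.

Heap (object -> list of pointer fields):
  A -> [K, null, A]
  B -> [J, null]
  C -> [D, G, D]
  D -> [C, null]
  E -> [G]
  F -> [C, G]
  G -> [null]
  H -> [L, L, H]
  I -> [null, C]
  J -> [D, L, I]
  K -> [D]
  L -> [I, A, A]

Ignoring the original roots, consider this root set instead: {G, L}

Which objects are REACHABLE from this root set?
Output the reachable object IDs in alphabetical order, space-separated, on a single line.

Answer: A C D G I K L

Derivation:
Roots: G L
Mark G: refs=null, marked=G
Mark L: refs=I A A, marked=G L
Mark I: refs=null C, marked=G I L
Mark A: refs=K null A, marked=A G I L
Mark C: refs=D G D, marked=A C G I L
Mark K: refs=D, marked=A C G I K L
Mark D: refs=C null, marked=A C D G I K L
Unmarked (collected): B E F H J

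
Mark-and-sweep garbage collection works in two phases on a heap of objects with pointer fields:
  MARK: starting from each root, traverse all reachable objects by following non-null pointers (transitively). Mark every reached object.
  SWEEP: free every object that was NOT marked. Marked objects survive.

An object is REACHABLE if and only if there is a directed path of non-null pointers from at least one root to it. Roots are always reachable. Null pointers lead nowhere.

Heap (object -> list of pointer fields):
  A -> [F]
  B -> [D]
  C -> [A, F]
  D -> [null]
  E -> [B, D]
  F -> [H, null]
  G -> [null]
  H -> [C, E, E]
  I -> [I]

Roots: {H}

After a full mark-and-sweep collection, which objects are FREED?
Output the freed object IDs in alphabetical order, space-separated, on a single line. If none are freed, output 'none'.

Answer: G I

Derivation:
Roots: H
Mark H: refs=C E E, marked=H
Mark C: refs=A F, marked=C H
Mark E: refs=B D, marked=C E H
Mark A: refs=F, marked=A C E H
Mark F: refs=H null, marked=A C E F H
Mark B: refs=D, marked=A B C E F H
Mark D: refs=null, marked=A B C D E F H
Unmarked (collected): G I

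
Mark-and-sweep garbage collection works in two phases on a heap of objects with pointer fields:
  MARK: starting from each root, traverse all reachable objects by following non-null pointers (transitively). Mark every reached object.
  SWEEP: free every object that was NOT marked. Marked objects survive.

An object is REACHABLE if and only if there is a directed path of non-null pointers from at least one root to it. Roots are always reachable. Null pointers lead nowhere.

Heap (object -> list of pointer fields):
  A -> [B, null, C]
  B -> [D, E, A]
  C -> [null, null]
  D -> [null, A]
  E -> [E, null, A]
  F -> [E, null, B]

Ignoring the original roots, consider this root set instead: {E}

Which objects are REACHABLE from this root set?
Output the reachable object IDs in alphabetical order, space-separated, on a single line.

Answer: A B C D E

Derivation:
Roots: E
Mark E: refs=E null A, marked=E
Mark A: refs=B null C, marked=A E
Mark B: refs=D E A, marked=A B E
Mark C: refs=null null, marked=A B C E
Mark D: refs=null A, marked=A B C D E
Unmarked (collected): F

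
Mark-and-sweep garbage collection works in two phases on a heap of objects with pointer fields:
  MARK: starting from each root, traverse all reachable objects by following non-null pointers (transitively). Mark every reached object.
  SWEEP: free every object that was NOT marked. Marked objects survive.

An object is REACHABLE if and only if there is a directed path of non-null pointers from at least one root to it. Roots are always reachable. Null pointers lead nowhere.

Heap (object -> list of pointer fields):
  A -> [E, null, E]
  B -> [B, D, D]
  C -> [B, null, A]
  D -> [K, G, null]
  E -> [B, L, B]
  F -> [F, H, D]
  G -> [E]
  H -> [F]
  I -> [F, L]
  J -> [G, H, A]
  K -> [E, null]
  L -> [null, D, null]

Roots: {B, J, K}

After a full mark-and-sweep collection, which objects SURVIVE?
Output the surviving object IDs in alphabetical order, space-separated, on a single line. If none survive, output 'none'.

Answer: A B D E F G H J K L

Derivation:
Roots: B J K
Mark B: refs=B D D, marked=B
Mark J: refs=G H A, marked=B J
Mark K: refs=E null, marked=B J K
Mark D: refs=K G null, marked=B D J K
Mark G: refs=E, marked=B D G J K
Mark H: refs=F, marked=B D G H J K
Mark A: refs=E null E, marked=A B D G H J K
Mark E: refs=B L B, marked=A B D E G H J K
Mark F: refs=F H D, marked=A B D E F G H J K
Mark L: refs=null D null, marked=A B D E F G H J K L
Unmarked (collected): C I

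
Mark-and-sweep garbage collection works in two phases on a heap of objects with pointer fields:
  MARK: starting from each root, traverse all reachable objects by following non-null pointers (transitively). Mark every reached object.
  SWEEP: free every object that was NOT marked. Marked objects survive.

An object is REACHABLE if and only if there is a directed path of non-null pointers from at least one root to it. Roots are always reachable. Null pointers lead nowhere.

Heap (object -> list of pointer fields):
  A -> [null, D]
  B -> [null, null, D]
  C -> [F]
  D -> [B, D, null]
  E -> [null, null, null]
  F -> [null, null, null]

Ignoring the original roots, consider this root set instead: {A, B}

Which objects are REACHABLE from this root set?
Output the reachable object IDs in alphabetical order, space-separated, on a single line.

Answer: A B D

Derivation:
Roots: A B
Mark A: refs=null D, marked=A
Mark B: refs=null null D, marked=A B
Mark D: refs=B D null, marked=A B D
Unmarked (collected): C E F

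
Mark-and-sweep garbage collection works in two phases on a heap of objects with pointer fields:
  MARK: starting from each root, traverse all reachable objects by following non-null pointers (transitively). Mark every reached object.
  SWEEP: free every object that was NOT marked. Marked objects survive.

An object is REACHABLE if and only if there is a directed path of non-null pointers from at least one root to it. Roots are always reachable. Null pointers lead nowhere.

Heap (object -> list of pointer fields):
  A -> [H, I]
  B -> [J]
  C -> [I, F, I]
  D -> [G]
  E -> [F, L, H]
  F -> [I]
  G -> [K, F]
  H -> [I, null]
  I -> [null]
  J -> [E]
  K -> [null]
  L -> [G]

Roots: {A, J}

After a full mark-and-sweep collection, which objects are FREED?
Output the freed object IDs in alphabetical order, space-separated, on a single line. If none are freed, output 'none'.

Answer: B C D

Derivation:
Roots: A J
Mark A: refs=H I, marked=A
Mark J: refs=E, marked=A J
Mark H: refs=I null, marked=A H J
Mark I: refs=null, marked=A H I J
Mark E: refs=F L H, marked=A E H I J
Mark F: refs=I, marked=A E F H I J
Mark L: refs=G, marked=A E F H I J L
Mark G: refs=K F, marked=A E F G H I J L
Mark K: refs=null, marked=A E F G H I J K L
Unmarked (collected): B C D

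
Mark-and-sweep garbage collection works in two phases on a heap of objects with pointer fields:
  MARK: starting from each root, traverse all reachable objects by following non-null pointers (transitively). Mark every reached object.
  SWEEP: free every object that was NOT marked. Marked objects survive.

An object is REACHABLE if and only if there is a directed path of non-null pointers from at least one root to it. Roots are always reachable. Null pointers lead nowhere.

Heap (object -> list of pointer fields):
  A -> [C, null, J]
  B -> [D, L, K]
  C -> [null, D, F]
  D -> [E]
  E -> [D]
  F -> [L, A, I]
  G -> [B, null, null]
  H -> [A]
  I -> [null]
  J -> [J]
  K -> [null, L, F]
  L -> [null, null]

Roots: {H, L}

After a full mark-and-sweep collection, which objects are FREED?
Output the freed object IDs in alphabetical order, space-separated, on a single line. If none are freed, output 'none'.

Roots: H L
Mark H: refs=A, marked=H
Mark L: refs=null null, marked=H L
Mark A: refs=C null J, marked=A H L
Mark C: refs=null D F, marked=A C H L
Mark J: refs=J, marked=A C H J L
Mark D: refs=E, marked=A C D H J L
Mark F: refs=L A I, marked=A C D F H J L
Mark E: refs=D, marked=A C D E F H J L
Mark I: refs=null, marked=A C D E F H I J L
Unmarked (collected): B G K

Answer: B G K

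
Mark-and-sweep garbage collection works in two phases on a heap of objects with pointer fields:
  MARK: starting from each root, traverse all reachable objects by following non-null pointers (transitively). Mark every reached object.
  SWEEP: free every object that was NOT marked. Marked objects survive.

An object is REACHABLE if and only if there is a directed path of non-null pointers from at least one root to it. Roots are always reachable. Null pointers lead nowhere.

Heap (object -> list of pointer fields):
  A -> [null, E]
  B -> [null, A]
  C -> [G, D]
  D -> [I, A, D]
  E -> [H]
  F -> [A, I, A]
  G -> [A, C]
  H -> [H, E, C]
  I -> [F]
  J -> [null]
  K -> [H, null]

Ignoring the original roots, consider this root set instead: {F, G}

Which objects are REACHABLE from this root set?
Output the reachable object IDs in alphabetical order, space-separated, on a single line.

Roots: F G
Mark F: refs=A I A, marked=F
Mark G: refs=A C, marked=F G
Mark A: refs=null E, marked=A F G
Mark I: refs=F, marked=A F G I
Mark C: refs=G D, marked=A C F G I
Mark E: refs=H, marked=A C E F G I
Mark D: refs=I A D, marked=A C D E F G I
Mark H: refs=H E C, marked=A C D E F G H I
Unmarked (collected): B J K

Answer: A C D E F G H I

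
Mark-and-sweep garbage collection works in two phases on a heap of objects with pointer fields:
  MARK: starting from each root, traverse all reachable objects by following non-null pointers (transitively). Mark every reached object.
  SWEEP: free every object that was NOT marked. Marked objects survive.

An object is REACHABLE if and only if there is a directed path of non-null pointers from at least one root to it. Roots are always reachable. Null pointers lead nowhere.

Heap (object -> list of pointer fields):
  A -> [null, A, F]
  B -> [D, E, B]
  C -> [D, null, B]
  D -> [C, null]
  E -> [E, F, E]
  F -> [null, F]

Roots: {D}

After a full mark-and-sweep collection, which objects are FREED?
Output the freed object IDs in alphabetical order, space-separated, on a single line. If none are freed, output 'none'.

Answer: A

Derivation:
Roots: D
Mark D: refs=C null, marked=D
Mark C: refs=D null B, marked=C D
Mark B: refs=D E B, marked=B C D
Mark E: refs=E F E, marked=B C D E
Mark F: refs=null F, marked=B C D E F
Unmarked (collected): A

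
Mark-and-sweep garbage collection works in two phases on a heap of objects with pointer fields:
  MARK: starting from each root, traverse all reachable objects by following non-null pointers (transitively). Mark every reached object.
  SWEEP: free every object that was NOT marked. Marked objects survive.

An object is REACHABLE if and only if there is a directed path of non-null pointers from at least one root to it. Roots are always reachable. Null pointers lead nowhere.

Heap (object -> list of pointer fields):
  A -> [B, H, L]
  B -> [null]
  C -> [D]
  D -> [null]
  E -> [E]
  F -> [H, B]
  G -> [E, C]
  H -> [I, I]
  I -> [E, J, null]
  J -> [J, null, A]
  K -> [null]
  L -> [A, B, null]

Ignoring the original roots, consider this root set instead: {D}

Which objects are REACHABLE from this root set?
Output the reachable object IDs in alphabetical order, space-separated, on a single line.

Roots: D
Mark D: refs=null, marked=D
Unmarked (collected): A B C E F G H I J K L

Answer: D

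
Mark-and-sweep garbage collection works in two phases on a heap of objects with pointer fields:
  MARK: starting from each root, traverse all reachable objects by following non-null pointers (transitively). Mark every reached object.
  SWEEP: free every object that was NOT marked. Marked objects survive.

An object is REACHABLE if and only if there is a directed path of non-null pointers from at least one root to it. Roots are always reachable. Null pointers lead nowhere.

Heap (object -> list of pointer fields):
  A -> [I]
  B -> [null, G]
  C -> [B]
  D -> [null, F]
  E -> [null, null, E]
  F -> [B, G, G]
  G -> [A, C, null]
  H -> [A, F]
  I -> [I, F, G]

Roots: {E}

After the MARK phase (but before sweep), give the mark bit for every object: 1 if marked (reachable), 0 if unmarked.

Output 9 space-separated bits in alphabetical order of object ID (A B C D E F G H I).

Roots: E
Mark E: refs=null null E, marked=E
Unmarked (collected): A B C D F G H I

Answer: 0 0 0 0 1 0 0 0 0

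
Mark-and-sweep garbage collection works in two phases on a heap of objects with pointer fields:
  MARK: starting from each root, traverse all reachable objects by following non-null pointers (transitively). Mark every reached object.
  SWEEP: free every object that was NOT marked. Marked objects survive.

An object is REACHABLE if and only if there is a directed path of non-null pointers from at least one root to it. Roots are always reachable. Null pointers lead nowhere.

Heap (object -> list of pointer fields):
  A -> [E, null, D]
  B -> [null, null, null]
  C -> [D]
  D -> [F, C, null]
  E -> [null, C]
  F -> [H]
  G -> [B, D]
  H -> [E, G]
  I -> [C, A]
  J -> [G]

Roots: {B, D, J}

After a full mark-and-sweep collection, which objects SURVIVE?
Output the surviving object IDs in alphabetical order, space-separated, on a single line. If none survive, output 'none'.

Answer: B C D E F G H J

Derivation:
Roots: B D J
Mark B: refs=null null null, marked=B
Mark D: refs=F C null, marked=B D
Mark J: refs=G, marked=B D J
Mark F: refs=H, marked=B D F J
Mark C: refs=D, marked=B C D F J
Mark G: refs=B D, marked=B C D F G J
Mark H: refs=E G, marked=B C D F G H J
Mark E: refs=null C, marked=B C D E F G H J
Unmarked (collected): A I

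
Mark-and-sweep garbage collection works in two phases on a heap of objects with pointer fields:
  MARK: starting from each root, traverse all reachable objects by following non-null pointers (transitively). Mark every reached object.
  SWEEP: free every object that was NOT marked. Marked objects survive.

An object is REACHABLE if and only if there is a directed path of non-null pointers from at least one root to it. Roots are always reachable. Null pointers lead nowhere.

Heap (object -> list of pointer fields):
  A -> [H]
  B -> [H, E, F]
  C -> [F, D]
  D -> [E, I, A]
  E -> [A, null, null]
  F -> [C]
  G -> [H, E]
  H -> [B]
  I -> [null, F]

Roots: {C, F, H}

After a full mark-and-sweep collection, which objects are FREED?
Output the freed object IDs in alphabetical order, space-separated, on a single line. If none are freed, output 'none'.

Answer: G

Derivation:
Roots: C F H
Mark C: refs=F D, marked=C
Mark F: refs=C, marked=C F
Mark H: refs=B, marked=C F H
Mark D: refs=E I A, marked=C D F H
Mark B: refs=H E F, marked=B C D F H
Mark E: refs=A null null, marked=B C D E F H
Mark I: refs=null F, marked=B C D E F H I
Mark A: refs=H, marked=A B C D E F H I
Unmarked (collected): G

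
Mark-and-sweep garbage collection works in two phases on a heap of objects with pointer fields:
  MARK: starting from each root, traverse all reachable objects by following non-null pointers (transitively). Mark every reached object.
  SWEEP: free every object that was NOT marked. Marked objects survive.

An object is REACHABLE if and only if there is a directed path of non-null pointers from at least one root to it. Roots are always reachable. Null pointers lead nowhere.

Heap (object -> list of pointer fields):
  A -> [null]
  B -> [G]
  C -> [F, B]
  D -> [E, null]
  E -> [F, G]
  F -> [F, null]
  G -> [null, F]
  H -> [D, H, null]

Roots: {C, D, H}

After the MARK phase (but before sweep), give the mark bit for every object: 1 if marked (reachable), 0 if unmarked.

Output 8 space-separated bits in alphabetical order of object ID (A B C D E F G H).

Answer: 0 1 1 1 1 1 1 1

Derivation:
Roots: C D H
Mark C: refs=F B, marked=C
Mark D: refs=E null, marked=C D
Mark H: refs=D H null, marked=C D H
Mark F: refs=F null, marked=C D F H
Mark B: refs=G, marked=B C D F H
Mark E: refs=F G, marked=B C D E F H
Mark G: refs=null F, marked=B C D E F G H
Unmarked (collected): A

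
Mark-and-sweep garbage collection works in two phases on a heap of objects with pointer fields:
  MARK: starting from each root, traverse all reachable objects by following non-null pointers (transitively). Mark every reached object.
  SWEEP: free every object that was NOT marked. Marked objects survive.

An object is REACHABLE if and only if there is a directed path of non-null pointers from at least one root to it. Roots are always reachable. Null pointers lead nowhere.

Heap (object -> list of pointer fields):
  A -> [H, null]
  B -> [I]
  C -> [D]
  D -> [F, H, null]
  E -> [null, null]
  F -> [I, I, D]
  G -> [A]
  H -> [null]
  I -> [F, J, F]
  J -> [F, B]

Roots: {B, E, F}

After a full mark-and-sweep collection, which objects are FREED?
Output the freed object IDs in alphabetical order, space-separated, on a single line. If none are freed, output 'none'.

Answer: A C G

Derivation:
Roots: B E F
Mark B: refs=I, marked=B
Mark E: refs=null null, marked=B E
Mark F: refs=I I D, marked=B E F
Mark I: refs=F J F, marked=B E F I
Mark D: refs=F H null, marked=B D E F I
Mark J: refs=F B, marked=B D E F I J
Mark H: refs=null, marked=B D E F H I J
Unmarked (collected): A C G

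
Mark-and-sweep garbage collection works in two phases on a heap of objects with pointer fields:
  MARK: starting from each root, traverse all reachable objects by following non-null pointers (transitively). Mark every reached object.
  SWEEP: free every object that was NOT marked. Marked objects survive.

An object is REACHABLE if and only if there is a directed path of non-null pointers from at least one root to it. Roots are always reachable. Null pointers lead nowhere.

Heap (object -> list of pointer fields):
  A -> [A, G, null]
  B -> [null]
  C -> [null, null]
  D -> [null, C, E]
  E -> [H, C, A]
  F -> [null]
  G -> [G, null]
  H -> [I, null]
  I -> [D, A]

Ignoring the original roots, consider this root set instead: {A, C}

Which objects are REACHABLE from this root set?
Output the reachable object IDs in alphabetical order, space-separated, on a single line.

Answer: A C G

Derivation:
Roots: A C
Mark A: refs=A G null, marked=A
Mark C: refs=null null, marked=A C
Mark G: refs=G null, marked=A C G
Unmarked (collected): B D E F H I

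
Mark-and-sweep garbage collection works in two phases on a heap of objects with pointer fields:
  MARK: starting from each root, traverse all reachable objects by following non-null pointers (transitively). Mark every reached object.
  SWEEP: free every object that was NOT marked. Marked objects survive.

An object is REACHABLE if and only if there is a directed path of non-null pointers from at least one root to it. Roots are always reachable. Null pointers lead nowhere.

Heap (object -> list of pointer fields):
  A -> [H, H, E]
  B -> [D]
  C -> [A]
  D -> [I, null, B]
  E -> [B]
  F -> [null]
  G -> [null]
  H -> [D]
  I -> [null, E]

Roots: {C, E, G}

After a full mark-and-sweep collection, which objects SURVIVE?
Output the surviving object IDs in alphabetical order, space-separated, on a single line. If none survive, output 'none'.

Answer: A B C D E G H I

Derivation:
Roots: C E G
Mark C: refs=A, marked=C
Mark E: refs=B, marked=C E
Mark G: refs=null, marked=C E G
Mark A: refs=H H E, marked=A C E G
Mark B: refs=D, marked=A B C E G
Mark H: refs=D, marked=A B C E G H
Mark D: refs=I null B, marked=A B C D E G H
Mark I: refs=null E, marked=A B C D E G H I
Unmarked (collected): F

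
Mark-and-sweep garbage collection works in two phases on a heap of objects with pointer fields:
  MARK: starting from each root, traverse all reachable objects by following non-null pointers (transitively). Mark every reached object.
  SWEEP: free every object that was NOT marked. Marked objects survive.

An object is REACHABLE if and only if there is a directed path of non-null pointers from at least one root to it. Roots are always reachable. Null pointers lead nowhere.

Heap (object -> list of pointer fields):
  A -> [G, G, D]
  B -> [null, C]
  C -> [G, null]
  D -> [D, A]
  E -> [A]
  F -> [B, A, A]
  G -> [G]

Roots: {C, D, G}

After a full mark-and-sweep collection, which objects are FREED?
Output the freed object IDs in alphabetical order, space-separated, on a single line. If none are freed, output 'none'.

Answer: B E F

Derivation:
Roots: C D G
Mark C: refs=G null, marked=C
Mark D: refs=D A, marked=C D
Mark G: refs=G, marked=C D G
Mark A: refs=G G D, marked=A C D G
Unmarked (collected): B E F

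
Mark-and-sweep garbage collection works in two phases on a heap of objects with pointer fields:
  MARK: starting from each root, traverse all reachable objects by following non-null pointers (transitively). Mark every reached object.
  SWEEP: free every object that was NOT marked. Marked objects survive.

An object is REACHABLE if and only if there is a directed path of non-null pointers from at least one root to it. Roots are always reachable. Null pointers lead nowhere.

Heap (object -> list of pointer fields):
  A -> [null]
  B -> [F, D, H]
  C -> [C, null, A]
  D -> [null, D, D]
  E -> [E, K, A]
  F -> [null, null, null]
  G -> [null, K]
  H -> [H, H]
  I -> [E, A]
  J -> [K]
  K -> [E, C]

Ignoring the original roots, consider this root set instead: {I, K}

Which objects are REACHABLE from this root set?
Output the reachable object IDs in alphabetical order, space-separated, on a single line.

Roots: I K
Mark I: refs=E A, marked=I
Mark K: refs=E C, marked=I K
Mark E: refs=E K A, marked=E I K
Mark A: refs=null, marked=A E I K
Mark C: refs=C null A, marked=A C E I K
Unmarked (collected): B D F G H J

Answer: A C E I K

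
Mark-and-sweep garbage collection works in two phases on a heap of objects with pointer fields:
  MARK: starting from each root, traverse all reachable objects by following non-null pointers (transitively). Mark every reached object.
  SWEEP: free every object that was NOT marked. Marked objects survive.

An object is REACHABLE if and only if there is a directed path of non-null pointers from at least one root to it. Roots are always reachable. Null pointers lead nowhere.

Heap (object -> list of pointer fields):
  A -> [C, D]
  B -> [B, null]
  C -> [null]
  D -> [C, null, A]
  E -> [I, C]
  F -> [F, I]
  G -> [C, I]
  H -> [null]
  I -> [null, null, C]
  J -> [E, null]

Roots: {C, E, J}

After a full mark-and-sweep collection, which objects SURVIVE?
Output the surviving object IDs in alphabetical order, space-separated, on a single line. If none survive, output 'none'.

Answer: C E I J

Derivation:
Roots: C E J
Mark C: refs=null, marked=C
Mark E: refs=I C, marked=C E
Mark J: refs=E null, marked=C E J
Mark I: refs=null null C, marked=C E I J
Unmarked (collected): A B D F G H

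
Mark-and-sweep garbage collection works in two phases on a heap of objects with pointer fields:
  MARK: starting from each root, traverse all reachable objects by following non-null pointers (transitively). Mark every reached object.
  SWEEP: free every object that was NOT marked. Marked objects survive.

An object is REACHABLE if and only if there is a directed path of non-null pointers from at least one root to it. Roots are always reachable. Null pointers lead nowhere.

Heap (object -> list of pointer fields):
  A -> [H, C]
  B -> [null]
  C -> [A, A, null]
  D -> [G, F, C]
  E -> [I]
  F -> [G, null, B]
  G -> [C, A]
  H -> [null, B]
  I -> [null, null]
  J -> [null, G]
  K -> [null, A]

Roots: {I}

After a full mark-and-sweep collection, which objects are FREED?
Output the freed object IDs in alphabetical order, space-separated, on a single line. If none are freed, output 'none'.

Roots: I
Mark I: refs=null null, marked=I
Unmarked (collected): A B C D E F G H J K

Answer: A B C D E F G H J K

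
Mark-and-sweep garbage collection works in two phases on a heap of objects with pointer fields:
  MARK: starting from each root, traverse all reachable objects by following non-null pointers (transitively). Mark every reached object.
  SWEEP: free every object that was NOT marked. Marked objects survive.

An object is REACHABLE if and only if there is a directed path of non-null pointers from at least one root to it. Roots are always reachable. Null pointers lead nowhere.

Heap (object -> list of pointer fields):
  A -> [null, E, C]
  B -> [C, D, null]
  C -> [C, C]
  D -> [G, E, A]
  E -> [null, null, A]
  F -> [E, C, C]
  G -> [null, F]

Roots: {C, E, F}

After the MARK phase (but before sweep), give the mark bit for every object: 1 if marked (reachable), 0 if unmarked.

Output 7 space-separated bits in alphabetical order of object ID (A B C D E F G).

Answer: 1 0 1 0 1 1 0

Derivation:
Roots: C E F
Mark C: refs=C C, marked=C
Mark E: refs=null null A, marked=C E
Mark F: refs=E C C, marked=C E F
Mark A: refs=null E C, marked=A C E F
Unmarked (collected): B D G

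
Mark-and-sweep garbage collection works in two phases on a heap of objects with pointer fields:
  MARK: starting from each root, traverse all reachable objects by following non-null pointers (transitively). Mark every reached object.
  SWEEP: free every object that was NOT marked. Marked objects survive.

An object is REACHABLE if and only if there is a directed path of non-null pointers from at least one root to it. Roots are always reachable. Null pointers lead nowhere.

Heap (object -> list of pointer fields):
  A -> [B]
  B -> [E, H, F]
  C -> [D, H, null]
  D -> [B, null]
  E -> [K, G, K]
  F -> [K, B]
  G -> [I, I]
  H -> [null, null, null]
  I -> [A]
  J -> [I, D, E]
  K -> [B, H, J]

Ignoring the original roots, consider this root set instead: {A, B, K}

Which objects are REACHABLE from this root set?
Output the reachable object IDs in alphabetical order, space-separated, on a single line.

Answer: A B D E F G H I J K

Derivation:
Roots: A B K
Mark A: refs=B, marked=A
Mark B: refs=E H F, marked=A B
Mark K: refs=B H J, marked=A B K
Mark E: refs=K G K, marked=A B E K
Mark H: refs=null null null, marked=A B E H K
Mark F: refs=K B, marked=A B E F H K
Mark J: refs=I D E, marked=A B E F H J K
Mark G: refs=I I, marked=A B E F G H J K
Mark I: refs=A, marked=A B E F G H I J K
Mark D: refs=B null, marked=A B D E F G H I J K
Unmarked (collected): C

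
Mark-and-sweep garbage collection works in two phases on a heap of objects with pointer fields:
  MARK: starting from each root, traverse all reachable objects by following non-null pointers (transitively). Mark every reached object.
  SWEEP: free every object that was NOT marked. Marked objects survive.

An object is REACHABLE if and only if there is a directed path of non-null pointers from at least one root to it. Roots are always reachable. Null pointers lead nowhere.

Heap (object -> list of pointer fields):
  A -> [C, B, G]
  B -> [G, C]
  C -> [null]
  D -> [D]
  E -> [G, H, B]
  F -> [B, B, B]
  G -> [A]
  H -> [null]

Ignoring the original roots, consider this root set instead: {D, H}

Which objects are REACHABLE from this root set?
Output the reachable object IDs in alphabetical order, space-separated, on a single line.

Roots: D H
Mark D: refs=D, marked=D
Mark H: refs=null, marked=D H
Unmarked (collected): A B C E F G

Answer: D H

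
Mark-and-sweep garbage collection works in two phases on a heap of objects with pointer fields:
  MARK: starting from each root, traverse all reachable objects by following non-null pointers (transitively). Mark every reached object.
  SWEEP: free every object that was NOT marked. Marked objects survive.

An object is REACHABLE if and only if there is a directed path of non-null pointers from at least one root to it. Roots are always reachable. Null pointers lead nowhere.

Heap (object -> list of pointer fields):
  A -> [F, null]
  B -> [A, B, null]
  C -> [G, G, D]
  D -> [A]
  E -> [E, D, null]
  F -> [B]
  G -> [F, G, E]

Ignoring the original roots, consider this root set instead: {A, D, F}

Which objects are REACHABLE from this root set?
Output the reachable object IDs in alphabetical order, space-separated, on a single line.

Answer: A B D F

Derivation:
Roots: A D F
Mark A: refs=F null, marked=A
Mark D: refs=A, marked=A D
Mark F: refs=B, marked=A D F
Mark B: refs=A B null, marked=A B D F
Unmarked (collected): C E G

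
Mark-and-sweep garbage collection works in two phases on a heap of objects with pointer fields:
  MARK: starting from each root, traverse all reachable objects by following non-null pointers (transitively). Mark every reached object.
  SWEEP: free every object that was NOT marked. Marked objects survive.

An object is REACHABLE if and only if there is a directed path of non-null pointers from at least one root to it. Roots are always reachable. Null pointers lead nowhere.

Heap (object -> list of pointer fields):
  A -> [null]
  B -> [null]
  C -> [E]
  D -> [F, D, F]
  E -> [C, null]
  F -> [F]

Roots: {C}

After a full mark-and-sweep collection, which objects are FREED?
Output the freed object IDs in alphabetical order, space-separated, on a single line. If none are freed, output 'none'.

Answer: A B D F

Derivation:
Roots: C
Mark C: refs=E, marked=C
Mark E: refs=C null, marked=C E
Unmarked (collected): A B D F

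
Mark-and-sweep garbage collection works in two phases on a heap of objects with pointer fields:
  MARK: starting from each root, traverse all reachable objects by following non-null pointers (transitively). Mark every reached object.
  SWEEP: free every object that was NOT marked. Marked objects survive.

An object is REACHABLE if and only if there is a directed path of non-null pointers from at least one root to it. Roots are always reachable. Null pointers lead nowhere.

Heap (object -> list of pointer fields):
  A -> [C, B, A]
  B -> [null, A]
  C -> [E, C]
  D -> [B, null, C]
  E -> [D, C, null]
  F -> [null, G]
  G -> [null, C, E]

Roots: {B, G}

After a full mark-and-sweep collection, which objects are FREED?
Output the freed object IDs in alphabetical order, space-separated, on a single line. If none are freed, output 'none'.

Roots: B G
Mark B: refs=null A, marked=B
Mark G: refs=null C E, marked=B G
Mark A: refs=C B A, marked=A B G
Mark C: refs=E C, marked=A B C G
Mark E: refs=D C null, marked=A B C E G
Mark D: refs=B null C, marked=A B C D E G
Unmarked (collected): F

Answer: F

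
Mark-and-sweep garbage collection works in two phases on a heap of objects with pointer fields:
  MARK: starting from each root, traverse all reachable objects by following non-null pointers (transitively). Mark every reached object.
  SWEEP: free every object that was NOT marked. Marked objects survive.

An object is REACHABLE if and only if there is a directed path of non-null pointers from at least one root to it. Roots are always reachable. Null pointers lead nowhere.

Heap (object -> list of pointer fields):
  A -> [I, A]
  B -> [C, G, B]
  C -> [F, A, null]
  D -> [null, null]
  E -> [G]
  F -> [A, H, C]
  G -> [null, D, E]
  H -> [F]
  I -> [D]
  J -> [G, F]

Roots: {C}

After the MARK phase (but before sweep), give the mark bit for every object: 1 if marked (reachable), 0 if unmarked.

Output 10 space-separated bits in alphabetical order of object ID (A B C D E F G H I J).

Roots: C
Mark C: refs=F A null, marked=C
Mark F: refs=A H C, marked=C F
Mark A: refs=I A, marked=A C F
Mark H: refs=F, marked=A C F H
Mark I: refs=D, marked=A C F H I
Mark D: refs=null null, marked=A C D F H I
Unmarked (collected): B E G J

Answer: 1 0 1 1 0 1 0 1 1 0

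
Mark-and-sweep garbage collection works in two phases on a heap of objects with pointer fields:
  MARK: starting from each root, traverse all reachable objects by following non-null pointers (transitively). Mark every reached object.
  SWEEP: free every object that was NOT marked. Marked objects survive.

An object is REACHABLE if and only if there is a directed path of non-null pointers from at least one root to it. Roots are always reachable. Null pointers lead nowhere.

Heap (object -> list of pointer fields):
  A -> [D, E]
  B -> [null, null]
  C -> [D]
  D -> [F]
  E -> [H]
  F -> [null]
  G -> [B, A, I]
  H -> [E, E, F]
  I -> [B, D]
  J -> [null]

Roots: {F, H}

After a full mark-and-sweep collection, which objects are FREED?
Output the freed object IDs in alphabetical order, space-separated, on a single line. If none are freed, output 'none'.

Answer: A B C D G I J

Derivation:
Roots: F H
Mark F: refs=null, marked=F
Mark H: refs=E E F, marked=F H
Mark E: refs=H, marked=E F H
Unmarked (collected): A B C D G I J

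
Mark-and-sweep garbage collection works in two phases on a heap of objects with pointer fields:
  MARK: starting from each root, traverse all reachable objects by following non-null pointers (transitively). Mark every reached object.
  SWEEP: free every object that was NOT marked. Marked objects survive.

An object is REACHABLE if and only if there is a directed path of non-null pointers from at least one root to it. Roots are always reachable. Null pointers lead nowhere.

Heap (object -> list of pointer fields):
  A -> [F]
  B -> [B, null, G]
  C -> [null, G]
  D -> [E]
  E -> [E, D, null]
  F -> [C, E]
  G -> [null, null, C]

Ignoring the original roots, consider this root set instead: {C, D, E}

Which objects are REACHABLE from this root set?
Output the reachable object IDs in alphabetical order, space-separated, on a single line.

Answer: C D E G

Derivation:
Roots: C D E
Mark C: refs=null G, marked=C
Mark D: refs=E, marked=C D
Mark E: refs=E D null, marked=C D E
Mark G: refs=null null C, marked=C D E G
Unmarked (collected): A B F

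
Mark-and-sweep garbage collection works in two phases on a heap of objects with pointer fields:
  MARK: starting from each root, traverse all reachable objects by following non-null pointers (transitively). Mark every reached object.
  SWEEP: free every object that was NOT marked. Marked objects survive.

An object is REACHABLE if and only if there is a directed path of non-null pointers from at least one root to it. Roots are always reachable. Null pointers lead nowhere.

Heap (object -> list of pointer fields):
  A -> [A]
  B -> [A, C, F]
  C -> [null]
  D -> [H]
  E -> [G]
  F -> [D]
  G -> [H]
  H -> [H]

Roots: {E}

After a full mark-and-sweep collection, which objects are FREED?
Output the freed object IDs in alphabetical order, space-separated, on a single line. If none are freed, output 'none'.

Answer: A B C D F

Derivation:
Roots: E
Mark E: refs=G, marked=E
Mark G: refs=H, marked=E G
Mark H: refs=H, marked=E G H
Unmarked (collected): A B C D F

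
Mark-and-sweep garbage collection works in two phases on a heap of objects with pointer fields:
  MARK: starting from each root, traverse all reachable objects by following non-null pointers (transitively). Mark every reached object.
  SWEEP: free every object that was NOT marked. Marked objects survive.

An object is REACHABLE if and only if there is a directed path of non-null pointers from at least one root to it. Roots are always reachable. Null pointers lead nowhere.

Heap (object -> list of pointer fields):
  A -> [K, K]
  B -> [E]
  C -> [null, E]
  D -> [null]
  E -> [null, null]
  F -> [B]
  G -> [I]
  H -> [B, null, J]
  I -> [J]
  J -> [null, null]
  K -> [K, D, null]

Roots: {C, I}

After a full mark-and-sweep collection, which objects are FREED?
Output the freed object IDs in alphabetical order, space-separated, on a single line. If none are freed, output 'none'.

Answer: A B D F G H K

Derivation:
Roots: C I
Mark C: refs=null E, marked=C
Mark I: refs=J, marked=C I
Mark E: refs=null null, marked=C E I
Mark J: refs=null null, marked=C E I J
Unmarked (collected): A B D F G H K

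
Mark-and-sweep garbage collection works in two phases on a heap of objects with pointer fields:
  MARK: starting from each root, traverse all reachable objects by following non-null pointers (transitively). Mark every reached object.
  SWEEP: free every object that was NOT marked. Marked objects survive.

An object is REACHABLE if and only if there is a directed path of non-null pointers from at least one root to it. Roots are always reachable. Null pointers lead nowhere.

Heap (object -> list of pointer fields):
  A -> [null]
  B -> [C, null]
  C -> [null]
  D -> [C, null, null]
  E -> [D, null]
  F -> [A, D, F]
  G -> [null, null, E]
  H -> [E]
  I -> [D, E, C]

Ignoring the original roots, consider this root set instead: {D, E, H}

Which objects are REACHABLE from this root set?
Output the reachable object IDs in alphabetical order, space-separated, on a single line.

Roots: D E H
Mark D: refs=C null null, marked=D
Mark E: refs=D null, marked=D E
Mark H: refs=E, marked=D E H
Mark C: refs=null, marked=C D E H
Unmarked (collected): A B F G I

Answer: C D E H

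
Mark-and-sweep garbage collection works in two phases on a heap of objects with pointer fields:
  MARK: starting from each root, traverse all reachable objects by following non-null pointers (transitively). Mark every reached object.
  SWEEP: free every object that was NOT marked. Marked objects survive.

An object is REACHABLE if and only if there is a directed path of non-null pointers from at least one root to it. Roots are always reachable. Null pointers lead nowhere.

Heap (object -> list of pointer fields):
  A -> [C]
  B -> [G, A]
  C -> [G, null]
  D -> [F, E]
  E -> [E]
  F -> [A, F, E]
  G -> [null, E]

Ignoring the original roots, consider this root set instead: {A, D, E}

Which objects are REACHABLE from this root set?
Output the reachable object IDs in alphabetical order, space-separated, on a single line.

Roots: A D E
Mark A: refs=C, marked=A
Mark D: refs=F E, marked=A D
Mark E: refs=E, marked=A D E
Mark C: refs=G null, marked=A C D E
Mark F: refs=A F E, marked=A C D E F
Mark G: refs=null E, marked=A C D E F G
Unmarked (collected): B

Answer: A C D E F G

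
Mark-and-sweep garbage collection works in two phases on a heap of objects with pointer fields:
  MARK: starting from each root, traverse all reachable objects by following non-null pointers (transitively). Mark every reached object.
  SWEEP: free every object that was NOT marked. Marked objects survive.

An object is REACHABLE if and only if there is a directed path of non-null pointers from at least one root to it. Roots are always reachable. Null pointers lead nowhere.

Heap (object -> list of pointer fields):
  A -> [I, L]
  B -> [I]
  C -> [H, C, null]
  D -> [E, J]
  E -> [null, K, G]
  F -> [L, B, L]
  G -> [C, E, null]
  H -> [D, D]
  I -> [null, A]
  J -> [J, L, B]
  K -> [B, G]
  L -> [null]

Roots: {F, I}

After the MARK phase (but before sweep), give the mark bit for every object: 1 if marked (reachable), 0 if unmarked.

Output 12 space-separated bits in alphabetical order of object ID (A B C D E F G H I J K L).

Roots: F I
Mark F: refs=L B L, marked=F
Mark I: refs=null A, marked=F I
Mark L: refs=null, marked=F I L
Mark B: refs=I, marked=B F I L
Mark A: refs=I L, marked=A B F I L
Unmarked (collected): C D E G H J K

Answer: 1 1 0 0 0 1 0 0 1 0 0 1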